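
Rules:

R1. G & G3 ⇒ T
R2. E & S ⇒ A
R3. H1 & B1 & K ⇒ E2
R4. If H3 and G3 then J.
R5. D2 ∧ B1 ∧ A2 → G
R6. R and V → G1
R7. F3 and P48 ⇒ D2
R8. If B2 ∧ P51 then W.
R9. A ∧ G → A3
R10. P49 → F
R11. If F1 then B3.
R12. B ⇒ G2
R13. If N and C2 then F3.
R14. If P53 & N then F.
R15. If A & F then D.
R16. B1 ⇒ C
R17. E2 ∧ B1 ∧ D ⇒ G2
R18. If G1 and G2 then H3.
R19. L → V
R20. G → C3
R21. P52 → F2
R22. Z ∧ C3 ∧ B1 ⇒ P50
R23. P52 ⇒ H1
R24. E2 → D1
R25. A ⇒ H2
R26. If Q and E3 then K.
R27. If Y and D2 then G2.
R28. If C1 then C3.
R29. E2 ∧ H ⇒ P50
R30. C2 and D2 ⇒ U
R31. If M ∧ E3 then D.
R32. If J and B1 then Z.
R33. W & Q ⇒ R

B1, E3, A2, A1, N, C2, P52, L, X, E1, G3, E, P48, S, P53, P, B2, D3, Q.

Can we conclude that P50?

No

Forward chaining from the given facts derives: A, F3, F, D, C, V, F2, H1, H2, K, E2, D2, G2, D1, U, G, A3, C3, T.
Rules concluding P50: R22 needs Z; R29 needs H — none of these are established.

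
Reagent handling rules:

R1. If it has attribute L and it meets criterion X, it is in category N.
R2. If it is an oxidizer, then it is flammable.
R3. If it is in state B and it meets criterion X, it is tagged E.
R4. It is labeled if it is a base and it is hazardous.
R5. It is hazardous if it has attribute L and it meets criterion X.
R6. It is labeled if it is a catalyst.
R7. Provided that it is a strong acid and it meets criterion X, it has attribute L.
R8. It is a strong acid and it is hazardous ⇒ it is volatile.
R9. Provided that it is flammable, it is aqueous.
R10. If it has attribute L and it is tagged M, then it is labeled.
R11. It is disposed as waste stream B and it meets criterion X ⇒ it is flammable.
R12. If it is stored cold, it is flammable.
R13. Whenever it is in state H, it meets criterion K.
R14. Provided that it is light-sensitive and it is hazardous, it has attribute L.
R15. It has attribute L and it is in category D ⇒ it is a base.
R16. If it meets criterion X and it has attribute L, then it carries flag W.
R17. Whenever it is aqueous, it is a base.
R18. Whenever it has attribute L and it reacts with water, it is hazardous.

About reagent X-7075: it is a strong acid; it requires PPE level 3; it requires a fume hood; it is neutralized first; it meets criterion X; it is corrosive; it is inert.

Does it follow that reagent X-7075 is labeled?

No

Forward chaining from the given facts derives: has attribute L, carries flag W, is in category N, is hazardous, is volatile.
Rules concluding "it is labeled": R4 needs "it is a base"; R6 needs "it is a catalyst"; R10 needs "it is tagged M" — none of these are established.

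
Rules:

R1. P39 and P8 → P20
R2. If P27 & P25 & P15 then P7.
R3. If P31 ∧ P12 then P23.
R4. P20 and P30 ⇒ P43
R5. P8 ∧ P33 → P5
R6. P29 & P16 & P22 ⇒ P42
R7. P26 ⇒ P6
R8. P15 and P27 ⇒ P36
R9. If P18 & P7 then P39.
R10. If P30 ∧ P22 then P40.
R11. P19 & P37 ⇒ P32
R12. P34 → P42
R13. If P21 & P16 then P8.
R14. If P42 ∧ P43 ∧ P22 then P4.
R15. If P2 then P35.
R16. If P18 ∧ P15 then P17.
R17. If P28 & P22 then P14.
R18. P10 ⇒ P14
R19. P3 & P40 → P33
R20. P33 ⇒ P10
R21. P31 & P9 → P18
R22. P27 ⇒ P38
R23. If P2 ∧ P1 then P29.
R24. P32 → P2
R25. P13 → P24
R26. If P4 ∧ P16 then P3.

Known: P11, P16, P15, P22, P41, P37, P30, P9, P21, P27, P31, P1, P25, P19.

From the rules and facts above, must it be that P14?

Yes

P7  (by R2: P27, P25, P15)
P40  (by R10: P30, P22)
P32  (by R11: P19, P37)
P8  (by R13: P21, P16)
P18  (by R21: P31, P9)
P2  (by R24: P32)
P39  (by R9: P18, P7)
P29  (by R23: P2, P1)
P20  (by R1: P39, P8)
P43  (by R4: P20, P30)
P42  (by R6: P29, P16, P22)
P4  (by R14: P42, P43, P22)
P3  (by R26: P4, P16)
P33  (by R19: P3, P40)
P10  (by R20: P33)
P14  (by R18: P10)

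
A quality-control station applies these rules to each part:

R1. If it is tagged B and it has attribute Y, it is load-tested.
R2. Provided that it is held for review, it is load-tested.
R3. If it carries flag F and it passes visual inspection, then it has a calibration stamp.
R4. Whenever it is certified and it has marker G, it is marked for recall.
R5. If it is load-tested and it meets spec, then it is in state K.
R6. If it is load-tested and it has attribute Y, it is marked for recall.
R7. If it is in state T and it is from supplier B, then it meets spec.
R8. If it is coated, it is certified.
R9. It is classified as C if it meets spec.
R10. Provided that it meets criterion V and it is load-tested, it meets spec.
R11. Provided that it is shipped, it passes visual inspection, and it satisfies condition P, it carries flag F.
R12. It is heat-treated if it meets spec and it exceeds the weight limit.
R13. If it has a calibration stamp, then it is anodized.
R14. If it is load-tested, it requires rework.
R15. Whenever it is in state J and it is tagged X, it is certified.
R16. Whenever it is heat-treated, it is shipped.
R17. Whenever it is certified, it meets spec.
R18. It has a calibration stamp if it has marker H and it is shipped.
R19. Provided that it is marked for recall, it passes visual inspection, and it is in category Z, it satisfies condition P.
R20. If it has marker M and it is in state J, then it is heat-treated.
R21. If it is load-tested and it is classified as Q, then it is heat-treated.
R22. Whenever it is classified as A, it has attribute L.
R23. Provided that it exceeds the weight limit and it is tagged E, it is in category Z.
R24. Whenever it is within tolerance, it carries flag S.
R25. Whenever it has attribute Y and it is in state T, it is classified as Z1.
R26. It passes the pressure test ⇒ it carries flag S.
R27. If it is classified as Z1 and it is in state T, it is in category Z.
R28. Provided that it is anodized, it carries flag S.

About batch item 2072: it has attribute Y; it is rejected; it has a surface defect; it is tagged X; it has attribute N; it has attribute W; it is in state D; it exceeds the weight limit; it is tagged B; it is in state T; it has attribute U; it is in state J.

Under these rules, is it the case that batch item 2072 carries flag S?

Forward chaining from the given facts derives: is load-tested, is marked for recall, requires rework, is certified, meets spec, is classified as Z1, is in category Z, is in state K, is classified as C, is heat-treated, is shipped.
Rules concluding "it carries flag S": R24 needs "it is within tolerance"; R26 needs "it passes the pressure test"; R28 needs "it is anodized" — none of these are established.

No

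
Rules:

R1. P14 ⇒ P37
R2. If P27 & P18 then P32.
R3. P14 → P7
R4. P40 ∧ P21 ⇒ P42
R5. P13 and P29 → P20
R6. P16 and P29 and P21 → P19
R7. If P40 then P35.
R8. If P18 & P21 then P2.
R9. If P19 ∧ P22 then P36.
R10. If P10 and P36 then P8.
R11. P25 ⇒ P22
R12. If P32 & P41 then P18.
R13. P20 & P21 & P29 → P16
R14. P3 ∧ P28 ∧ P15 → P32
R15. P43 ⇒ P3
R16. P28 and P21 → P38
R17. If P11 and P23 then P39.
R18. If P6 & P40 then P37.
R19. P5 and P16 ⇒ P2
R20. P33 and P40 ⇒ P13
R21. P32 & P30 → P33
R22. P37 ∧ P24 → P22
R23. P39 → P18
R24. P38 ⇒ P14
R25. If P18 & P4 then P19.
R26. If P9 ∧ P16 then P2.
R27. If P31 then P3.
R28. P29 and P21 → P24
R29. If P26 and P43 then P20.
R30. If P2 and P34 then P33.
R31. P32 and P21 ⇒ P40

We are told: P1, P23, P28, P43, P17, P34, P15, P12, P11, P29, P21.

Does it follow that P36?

Yes

P3  (by R15: P43)
P38  (by R16: P28, P21)
P39  (by R17: P11, P23)
P18  (by R23: P39)
P14  (by R24: P38)
P24  (by R28: P29, P21)
P37  (by R1: P14)
P2  (by R8: P18, P21)
P32  (by R14: P3, P28, P15)
P22  (by R22: P37, P24)
P33  (by R30: P2, P34)
P40  (by R31: P32, P21)
P13  (by R20: P33, P40)
P20  (by R5: P13, P29)
P16  (by R13: P20, P21, P29)
P19  (by R6: P16, P29, P21)
P36  (by R9: P19, P22)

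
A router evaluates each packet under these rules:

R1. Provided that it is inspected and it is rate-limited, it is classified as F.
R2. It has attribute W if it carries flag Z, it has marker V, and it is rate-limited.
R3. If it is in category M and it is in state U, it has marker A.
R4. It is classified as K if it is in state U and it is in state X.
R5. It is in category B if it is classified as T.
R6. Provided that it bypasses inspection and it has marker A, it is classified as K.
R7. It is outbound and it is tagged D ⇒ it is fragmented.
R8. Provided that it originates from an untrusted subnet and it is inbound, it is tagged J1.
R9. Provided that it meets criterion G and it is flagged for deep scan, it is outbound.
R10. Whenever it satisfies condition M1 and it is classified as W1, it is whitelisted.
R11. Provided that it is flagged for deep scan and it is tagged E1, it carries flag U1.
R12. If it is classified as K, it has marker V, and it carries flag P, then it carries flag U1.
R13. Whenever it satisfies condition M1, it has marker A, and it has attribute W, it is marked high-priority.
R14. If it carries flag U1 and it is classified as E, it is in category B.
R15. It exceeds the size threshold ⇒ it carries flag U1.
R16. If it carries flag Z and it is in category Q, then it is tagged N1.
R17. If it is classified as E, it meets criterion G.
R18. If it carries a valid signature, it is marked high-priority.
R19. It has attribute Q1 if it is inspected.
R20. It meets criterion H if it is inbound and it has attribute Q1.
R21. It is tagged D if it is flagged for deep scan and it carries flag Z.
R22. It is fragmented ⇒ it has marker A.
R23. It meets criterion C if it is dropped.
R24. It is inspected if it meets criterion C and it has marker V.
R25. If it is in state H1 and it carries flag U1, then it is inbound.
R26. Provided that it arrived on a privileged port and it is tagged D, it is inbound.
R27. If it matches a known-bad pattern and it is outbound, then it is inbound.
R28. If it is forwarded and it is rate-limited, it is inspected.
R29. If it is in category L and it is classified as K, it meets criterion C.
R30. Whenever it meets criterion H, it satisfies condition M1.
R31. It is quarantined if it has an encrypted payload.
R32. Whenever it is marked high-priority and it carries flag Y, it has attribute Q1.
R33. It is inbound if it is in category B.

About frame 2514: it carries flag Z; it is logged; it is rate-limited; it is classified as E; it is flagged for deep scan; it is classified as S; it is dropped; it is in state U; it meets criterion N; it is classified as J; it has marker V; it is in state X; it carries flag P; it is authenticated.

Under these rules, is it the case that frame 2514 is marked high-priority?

Yes

By R2 (it carries flag Z, it has marker V, it is rate-limited): it has attribute W.
By R4 (it is in state U, it is in state X): it is classified as K.
By R12 (it is classified as K, it has marker V, it carries flag P): it carries flag U1.
By R14 (it carries flag U1, it is classified as E): it is in category B.
By R17 (it is classified as E): it meets criterion G.
By R21 (it is flagged for deep scan, it carries flag Z): it is tagged D.
By R23 (it is dropped): it meets criterion C.
By R24 (it meets criterion C, it has marker V): it is inspected.
By R33 (it is in category B): it is inbound.
By R9 (it meets criterion G, it is flagged for deep scan): it is outbound.
By R19 (it is inspected): it has attribute Q1.
By R20 (it is inbound, it has attribute Q1): it meets criterion H.
By R30 (it meets criterion H): it satisfies condition M1.
By R7 (it is outbound, it is tagged D): it is fragmented.
By R22 (it is fragmented): it has marker A.
By R13 (it satisfies condition M1, it has marker A, it has attribute W): it is marked high-priority.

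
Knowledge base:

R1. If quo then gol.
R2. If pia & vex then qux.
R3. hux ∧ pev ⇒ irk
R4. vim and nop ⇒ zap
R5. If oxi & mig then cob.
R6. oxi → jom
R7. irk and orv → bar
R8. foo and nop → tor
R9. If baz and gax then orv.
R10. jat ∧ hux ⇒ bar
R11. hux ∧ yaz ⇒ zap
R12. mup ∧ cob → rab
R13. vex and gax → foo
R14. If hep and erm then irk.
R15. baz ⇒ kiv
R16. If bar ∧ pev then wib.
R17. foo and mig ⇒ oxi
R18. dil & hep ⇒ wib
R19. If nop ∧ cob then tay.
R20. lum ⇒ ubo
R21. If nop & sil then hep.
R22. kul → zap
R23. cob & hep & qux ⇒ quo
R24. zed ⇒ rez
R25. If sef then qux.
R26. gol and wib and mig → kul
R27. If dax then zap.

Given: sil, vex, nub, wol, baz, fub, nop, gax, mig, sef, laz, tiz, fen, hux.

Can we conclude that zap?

Forward chaining from the given facts derives: orv, foo, kiv, oxi, hep, qux, cob, jom, tor, tay, quo, gol.
Rules concluding zap: R4 needs vim; R11 needs yaz; R22 needs kul; R27 needs dax — none of these are established.

No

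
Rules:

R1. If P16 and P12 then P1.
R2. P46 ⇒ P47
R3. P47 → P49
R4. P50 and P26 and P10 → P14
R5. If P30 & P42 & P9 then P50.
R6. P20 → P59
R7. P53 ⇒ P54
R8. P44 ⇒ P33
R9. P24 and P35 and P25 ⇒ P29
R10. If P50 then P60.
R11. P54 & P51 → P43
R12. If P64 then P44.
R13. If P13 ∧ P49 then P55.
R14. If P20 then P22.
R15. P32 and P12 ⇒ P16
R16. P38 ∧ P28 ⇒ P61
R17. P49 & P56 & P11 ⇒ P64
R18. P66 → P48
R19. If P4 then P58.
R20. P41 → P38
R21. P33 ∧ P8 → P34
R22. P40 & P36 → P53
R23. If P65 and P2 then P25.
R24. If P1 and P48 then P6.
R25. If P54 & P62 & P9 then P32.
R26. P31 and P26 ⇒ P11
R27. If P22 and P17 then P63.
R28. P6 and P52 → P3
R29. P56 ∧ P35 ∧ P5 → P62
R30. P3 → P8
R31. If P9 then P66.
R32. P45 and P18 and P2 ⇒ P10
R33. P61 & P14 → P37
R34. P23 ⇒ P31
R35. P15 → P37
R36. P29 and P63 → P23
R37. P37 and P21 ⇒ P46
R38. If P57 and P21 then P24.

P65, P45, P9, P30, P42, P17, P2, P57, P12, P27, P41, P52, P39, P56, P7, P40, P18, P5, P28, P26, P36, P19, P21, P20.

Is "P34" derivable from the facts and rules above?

Forward chaining from the given facts derives: P50, P59, P60, P22, P38, P53, P25, P63, P66, P10, P24, P14, P54, P61, P48, P37, P46, P47, P49.
The only rule concluding P34 is R21, which needs P33; that is never established.

No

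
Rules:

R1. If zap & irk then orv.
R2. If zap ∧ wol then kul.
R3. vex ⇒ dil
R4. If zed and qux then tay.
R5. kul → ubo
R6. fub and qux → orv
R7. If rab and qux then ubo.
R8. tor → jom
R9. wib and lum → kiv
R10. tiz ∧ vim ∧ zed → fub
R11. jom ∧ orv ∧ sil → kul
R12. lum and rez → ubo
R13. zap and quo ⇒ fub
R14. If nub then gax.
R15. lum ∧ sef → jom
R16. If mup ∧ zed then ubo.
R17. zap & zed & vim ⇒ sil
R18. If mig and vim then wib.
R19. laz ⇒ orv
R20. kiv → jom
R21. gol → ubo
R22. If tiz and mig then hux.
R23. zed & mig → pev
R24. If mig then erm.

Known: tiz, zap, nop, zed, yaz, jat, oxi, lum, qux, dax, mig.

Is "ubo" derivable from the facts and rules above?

Forward chaining from the given facts derives: tay, hux, pev, erm.
Rules concluding ubo: R5 needs kul; R7 needs rab; R12 needs rez; R16 needs mup; R21 needs gol — none of these are established.

No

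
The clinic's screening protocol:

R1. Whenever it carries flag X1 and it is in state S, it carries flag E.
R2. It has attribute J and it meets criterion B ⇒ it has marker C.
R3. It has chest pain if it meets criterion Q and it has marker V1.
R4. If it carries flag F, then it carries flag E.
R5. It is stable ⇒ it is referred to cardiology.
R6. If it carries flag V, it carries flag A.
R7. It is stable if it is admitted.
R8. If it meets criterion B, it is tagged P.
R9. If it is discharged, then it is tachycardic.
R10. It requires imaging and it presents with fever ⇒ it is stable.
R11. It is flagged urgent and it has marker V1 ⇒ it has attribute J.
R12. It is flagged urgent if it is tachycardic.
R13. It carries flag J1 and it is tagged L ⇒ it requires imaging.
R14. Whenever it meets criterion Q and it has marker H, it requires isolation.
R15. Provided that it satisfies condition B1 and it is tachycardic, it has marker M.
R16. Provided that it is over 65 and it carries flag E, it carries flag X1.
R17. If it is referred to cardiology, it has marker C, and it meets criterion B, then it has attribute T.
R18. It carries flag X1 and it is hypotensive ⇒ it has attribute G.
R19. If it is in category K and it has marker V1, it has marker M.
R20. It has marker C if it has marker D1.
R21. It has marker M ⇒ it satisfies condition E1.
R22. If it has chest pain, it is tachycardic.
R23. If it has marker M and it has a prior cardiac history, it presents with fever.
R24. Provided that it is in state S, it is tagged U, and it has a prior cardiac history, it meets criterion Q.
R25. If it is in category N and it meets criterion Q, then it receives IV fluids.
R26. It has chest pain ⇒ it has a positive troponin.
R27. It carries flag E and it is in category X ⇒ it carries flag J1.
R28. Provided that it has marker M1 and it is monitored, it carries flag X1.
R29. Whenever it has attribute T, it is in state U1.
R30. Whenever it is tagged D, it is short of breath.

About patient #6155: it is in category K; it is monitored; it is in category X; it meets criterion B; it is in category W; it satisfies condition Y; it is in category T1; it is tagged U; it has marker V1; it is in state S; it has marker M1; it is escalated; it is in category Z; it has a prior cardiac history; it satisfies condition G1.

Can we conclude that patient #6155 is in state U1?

Forward chaining from the given facts derives: is tagged P, has marker M, satisfies condition E1, presents with fever, meets criterion Q, carries flag X1, carries flag E, has chest pain, is tachycardic, has a positive troponin, carries flag J1, is flagged urgent, has attribute J, has marker C.
The only rule concluding "it is in state U1" is R29, which needs "it has attribute T"; that is never established.

No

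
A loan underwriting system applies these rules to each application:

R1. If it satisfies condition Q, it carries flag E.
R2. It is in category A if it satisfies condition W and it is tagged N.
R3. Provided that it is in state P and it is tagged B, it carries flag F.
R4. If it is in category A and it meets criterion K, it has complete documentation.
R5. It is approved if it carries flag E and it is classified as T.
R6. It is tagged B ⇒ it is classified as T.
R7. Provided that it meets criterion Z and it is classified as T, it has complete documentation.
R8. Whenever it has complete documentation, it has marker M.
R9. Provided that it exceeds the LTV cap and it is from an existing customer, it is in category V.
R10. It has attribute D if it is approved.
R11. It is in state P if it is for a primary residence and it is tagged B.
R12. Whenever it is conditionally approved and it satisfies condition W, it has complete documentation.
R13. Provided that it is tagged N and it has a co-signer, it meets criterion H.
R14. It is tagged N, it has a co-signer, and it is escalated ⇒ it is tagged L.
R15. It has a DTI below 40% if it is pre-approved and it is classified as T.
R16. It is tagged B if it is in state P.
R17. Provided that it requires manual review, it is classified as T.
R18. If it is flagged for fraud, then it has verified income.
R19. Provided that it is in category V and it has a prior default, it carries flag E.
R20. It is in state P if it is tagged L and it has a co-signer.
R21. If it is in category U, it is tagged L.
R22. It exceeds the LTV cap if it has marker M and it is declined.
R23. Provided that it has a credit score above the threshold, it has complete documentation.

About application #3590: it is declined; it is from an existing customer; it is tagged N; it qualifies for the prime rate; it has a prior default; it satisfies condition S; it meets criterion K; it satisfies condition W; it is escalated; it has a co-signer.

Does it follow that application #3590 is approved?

Yes

By R2 (it satisfies condition W, it is tagged N): it is in category A.
By R4 (it is in category A, it meets criterion K): it has complete documentation.
By R8 (it has complete documentation): it has marker M.
By R14 (it is tagged N, it has a co-signer, it is escalated): it is tagged L.
By R20 (it is tagged L, it has a co-signer): it is in state P.
By R22 (it has marker M, it is declined): it exceeds the LTV cap.
By R9 (it exceeds the LTV cap, it is from an existing customer): it is in category V.
By R16 (it is in state P): it is tagged B.
By R19 (it is in category V, it has a prior default): it carries flag E.
By R6 (it is tagged B): it is classified as T.
By R5 (it carries flag E, it is classified as T): it is approved.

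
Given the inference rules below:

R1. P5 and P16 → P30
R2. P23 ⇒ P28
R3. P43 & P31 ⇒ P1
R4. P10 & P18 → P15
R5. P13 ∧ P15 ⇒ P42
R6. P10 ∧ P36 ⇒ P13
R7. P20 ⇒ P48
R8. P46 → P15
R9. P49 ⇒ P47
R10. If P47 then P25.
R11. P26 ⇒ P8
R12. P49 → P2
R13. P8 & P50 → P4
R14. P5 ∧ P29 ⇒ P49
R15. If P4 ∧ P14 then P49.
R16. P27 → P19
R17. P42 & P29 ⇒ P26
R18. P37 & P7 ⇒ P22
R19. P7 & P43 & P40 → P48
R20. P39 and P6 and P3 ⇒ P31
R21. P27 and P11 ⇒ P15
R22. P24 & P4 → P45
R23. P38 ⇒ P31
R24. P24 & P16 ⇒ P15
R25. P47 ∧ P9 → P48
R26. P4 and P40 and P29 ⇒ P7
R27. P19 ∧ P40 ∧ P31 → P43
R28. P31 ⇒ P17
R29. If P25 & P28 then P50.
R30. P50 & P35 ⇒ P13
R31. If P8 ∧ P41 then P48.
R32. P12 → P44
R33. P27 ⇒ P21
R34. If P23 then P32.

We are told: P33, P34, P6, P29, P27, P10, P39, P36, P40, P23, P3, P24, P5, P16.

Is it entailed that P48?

P28  (by R2: P23)
P13  (by R6: P10, P36)
P49  (by R14: P5, P29)
P19  (by R16: P27)
P31  (by R20: P39, P6, P3)
P15  (by R24: P24, P16)
P43  (by R27: P19, P40, P31)
P42  (by R5: P13, P15)
P47  (by R9: P49)
P25  (by R10: P47)
P26  (by R17: P42, P29)
P50  (by R29: P25, P28)
P8  (by R11: P26)
P4  (by R13: P8, P50)
P7  (by R26: P4, P40, P29)
P48  (by R19: P7, P43, P40)

Yes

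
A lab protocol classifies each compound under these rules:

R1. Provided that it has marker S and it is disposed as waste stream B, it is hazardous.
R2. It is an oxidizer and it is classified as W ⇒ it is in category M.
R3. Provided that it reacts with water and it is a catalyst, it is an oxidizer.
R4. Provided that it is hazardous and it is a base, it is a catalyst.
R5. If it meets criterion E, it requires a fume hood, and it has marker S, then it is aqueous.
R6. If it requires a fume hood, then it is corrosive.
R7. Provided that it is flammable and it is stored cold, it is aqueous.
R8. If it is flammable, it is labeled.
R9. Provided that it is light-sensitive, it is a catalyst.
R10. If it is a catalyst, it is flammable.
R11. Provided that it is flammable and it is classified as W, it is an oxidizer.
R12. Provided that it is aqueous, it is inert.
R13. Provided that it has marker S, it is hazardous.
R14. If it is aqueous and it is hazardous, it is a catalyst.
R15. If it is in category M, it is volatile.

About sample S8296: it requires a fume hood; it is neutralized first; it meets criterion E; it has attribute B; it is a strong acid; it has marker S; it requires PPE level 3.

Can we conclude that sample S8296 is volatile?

Forward chaining from the given facts derives: is aqueous, is corrosive, is inert, is hazardous, is a catalyst, is flammable, is labeled.
The only rule concluding "it is volatile" is R15, which needs "it is in category M"; that is never established.

No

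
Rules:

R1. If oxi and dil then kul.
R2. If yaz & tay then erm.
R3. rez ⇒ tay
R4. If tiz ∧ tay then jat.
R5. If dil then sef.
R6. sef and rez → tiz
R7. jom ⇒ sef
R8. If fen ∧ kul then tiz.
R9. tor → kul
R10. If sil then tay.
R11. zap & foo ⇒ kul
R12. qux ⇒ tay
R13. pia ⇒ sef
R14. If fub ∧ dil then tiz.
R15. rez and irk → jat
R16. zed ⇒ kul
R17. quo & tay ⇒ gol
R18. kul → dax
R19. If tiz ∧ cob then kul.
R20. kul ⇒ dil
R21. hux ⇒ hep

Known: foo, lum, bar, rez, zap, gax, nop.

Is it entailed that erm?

No

Forward chaining from the given facts derives: tay, kul, dax, dil, sef, tiz, jat.
The only rule concluding erm is R2, which needs yaz; that is never established.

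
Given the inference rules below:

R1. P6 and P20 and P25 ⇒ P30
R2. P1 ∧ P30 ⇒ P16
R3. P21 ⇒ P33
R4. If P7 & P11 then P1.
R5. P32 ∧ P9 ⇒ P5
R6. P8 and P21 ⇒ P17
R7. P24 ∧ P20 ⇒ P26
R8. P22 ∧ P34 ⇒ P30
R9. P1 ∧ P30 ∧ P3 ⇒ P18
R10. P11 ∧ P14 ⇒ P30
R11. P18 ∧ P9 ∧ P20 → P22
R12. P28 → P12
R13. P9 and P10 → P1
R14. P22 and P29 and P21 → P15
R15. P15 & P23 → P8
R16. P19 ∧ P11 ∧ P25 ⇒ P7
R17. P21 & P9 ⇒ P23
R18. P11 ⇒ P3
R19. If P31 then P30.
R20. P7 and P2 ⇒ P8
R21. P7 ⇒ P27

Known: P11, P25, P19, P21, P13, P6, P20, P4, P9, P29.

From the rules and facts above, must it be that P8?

Yes

P30  (by R1: P6, P20, P25)
P7  (by R16: P19, P11, P25)
P23  (by R17: P21, P9)
P3  (by R18: P11)
P1  (by R4: P7, P11)
P18  (by R9: P1, P30, P3)
P22  (by R11: P18, P9, P20)
P15  (by R14: P22, P29, P21)
P8  (by R15: P15, P23)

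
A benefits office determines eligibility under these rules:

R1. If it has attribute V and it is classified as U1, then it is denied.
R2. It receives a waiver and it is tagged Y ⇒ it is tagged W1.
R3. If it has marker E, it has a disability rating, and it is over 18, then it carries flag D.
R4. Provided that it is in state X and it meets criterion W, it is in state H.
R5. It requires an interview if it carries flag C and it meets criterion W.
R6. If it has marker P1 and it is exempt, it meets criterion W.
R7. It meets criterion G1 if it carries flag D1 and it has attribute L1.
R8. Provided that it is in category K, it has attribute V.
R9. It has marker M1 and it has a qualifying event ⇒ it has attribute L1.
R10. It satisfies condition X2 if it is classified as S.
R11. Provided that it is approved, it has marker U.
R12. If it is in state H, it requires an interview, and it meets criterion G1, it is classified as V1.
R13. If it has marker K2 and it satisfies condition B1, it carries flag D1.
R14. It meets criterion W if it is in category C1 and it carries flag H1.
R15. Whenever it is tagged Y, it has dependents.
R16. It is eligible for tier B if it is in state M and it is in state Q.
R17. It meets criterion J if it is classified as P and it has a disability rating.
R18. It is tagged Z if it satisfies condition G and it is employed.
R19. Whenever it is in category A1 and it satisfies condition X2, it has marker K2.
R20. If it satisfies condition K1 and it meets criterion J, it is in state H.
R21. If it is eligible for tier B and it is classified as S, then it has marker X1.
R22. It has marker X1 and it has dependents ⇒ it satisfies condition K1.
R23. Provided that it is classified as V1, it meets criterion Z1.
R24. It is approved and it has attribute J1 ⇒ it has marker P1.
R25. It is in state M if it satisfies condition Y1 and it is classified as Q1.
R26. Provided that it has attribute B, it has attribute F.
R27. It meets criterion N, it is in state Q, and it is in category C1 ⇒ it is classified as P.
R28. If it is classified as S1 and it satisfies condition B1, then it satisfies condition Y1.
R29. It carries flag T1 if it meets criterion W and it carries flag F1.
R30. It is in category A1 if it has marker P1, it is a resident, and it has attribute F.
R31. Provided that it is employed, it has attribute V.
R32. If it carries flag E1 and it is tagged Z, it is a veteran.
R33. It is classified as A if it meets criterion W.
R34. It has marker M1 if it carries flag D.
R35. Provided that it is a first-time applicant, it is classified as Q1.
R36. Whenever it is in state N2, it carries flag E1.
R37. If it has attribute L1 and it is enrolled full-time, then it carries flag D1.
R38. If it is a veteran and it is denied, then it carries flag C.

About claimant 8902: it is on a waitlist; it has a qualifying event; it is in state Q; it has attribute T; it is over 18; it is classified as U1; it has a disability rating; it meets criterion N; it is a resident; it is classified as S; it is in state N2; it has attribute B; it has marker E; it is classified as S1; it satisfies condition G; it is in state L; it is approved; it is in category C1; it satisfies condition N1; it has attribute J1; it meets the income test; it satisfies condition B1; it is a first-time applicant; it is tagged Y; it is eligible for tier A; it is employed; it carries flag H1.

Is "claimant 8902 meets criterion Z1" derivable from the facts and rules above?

Yes

By R3 (it has marker E, it has a disability rating, it is over 18): it carries flag D.
By R10 (it is classified as S): it satisfies condition X2.
By R14 (it is in category C1, it carries flag H1): it meets criterion W.
By R15 (it is tagged Y): it has dependents.
By R18 (it satisfies condition G, it is employed): it is tagged Z.
By R24 (it is approved, it has attribute J1): it has marker P1.
By R26 (it has attribute B): it has attribute F.
By R27 (it meets criterion N, it is in state Q, it is in category C1): it is classified as P.
By R28 (it is classified as S1, it satisfies condition B1): it satisfies condition Y1.
By R30 (it has marker P1, it is a resident, it has attribute F): it is in category A1.
By R31 (it is employed): it has attribute V.
By R34 (it carries flag D): it has marker M1.
By R35 (it is a first-time applicant): it is classified as Q1.
By R36 (it is in state N2): it carries flag E1.
By R1 (it has attribute V, it is classified as U1): it is denied.
By R9 (it has marker M1, it has a qualifying event): it has attribute L1.
By R17 (it is classified as P, it has a disability rating): it meets criterion J.
By R19 (it is in category A1, it satisfies condition X2): it has marker K2.
By R25 (it satisfies condition Y1, it is classified as Q1): it is in state M.
By R32 (it carries flag E1, it is tagged Z): it is a veteran.
By R38 (it is a veteran, it is denied): it carries flag C.
By R5 (it carries flag C, it meets criterion W): it requires an interview.
By R13 (it has marker K2, it satisfies condition B1): it carries flag D1.
By R16 (it is in state M, it is in state Q): it is eligible for tier B.
By R21 (it is eligible for tier B, it is classified as S): it has marker X1.
By R22 (it has marker X1, it has dependents): it satisfies condition K1.
By R7 (it carries flag D1, it has attribute L1): it meets criterion G1.
By R20 (it satisfies condition K1, it meets criterion J): it is in state H.
By R12 (it is in state H, it requires an interview, it meets criterion G1): it is classified as V1.
By R23 (it is classified as V1): it meets criterion Z1.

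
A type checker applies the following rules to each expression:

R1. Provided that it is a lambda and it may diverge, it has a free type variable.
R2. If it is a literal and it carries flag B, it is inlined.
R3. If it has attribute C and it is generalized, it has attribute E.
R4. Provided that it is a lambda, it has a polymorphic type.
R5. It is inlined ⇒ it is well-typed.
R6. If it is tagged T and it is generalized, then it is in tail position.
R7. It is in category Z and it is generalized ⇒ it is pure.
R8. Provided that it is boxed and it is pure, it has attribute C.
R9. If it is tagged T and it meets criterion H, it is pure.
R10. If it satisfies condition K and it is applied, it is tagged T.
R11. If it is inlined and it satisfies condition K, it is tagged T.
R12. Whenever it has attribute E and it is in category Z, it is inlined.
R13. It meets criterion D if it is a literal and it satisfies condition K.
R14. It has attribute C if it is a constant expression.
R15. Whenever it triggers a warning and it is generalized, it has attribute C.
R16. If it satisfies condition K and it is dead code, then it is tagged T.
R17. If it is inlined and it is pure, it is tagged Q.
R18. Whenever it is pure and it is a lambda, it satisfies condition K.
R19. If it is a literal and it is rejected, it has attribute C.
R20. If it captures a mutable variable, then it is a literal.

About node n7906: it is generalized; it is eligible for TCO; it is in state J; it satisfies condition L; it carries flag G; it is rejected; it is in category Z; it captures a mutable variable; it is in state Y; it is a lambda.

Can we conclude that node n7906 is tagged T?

By R7 (it is in category Z, it is generalized): it is pure.
By R18 (it is pure, it is a lambda): it satisfies condition K.
By R20 (it captures a mutable variable): it is a literal.
By R19 (it is a literal, it is rejected): it has attribute C.
By R3 (it has attribute C, it is generalized): it has attribute E.
By R12 (it has attribute E, it is in category Z): it is inlined.
By R11 (it is inlined, it satisfies condition K): it is tagged T.

Yes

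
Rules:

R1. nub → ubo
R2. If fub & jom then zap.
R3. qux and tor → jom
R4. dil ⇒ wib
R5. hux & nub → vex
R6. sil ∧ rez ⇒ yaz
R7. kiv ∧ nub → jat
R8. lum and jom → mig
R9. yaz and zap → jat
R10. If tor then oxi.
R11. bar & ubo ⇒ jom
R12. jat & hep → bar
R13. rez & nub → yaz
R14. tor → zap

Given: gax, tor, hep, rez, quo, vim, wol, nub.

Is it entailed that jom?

Yes

ubo  (by R1: nub)
yaz  (by R13: rez, nub)
zap  (by R14: tor)
jat  (by R9: yaz, zap)
bar  (by R12: jat, hep)
jom  (by R11: bar, ubo)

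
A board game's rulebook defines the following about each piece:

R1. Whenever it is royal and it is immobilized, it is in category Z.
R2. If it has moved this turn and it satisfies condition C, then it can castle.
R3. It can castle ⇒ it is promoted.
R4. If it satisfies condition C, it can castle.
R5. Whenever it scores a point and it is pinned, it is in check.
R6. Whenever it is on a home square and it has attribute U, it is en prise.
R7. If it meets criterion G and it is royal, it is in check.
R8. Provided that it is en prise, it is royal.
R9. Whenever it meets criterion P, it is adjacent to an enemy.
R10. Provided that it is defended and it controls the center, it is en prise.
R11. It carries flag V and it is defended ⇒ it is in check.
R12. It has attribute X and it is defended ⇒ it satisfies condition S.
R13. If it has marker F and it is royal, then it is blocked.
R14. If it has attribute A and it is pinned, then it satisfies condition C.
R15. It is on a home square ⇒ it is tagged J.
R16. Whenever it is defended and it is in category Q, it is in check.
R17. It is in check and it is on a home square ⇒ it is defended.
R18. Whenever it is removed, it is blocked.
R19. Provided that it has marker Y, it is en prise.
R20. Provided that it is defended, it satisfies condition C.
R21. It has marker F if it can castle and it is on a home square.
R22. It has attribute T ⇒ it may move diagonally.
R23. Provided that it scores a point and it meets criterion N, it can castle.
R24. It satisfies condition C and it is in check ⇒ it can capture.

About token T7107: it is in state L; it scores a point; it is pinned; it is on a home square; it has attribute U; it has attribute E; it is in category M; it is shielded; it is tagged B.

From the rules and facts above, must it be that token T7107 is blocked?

By R5 (it scores a point, it is pinned): it is in check.
By R6 (it is on a home square, it has attribute U): it is en prise.
By R8 (it is en prise): it is royal.
By R17 (it is in check, it is on a home square): it is defended.
By R20 (it is defended): it satisfies condition C.
By R4 (it satisfies condition C): it can castle.
By R21 (it can castle, it is on a home square): it has marker F.
By R13 (it has marker F, it is royal): it is blocked.

Yes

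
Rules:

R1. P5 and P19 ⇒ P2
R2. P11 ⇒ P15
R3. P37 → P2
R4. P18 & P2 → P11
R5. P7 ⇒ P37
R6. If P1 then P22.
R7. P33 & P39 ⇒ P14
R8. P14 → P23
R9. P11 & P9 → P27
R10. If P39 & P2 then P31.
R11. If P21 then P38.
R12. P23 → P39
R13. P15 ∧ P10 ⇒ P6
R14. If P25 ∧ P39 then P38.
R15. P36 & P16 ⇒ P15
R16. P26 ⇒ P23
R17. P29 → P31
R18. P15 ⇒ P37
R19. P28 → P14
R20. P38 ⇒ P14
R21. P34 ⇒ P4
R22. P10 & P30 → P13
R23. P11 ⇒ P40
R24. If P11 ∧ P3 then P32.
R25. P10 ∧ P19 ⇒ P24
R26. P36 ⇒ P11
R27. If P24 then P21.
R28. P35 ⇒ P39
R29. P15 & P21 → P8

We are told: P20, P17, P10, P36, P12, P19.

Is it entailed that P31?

Yes

P24  (by R25: P10, P19)
P11  (by R26: P36)
P21  (by R27: P24)
P15  (by R2: P11)
P38  (by R11: P21)
P37  (by R18: P15)
P14  (by R20: P38)
P2  (by R3: P37)
P23  (by R8: P14)
P39  (by R12: P23)
P31  (by R10: P39, P2)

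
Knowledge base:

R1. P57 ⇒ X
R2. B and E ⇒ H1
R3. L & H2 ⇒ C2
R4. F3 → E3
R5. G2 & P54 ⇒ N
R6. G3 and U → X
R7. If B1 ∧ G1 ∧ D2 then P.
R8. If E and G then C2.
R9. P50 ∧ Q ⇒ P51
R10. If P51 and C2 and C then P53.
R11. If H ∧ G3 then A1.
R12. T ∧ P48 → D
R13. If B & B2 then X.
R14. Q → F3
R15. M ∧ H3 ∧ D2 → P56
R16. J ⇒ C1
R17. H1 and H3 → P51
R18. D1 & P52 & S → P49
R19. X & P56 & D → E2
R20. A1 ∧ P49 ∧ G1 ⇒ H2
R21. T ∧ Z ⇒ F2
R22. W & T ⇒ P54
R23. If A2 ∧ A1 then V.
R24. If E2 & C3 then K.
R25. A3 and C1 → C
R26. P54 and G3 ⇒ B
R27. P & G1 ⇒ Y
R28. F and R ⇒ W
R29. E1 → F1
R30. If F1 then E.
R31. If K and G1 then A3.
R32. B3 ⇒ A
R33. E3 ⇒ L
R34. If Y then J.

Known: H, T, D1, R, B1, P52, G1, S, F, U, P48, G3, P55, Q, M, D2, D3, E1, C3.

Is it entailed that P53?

No

Forward chaining from the given facts derives: X, P, A1, D, F3, P49, H2, Y, W, F1, E, J, E3, C1, P54, B, L, H1, C2.
The only rule concluding P53 is R10, which needs P51; that is never established.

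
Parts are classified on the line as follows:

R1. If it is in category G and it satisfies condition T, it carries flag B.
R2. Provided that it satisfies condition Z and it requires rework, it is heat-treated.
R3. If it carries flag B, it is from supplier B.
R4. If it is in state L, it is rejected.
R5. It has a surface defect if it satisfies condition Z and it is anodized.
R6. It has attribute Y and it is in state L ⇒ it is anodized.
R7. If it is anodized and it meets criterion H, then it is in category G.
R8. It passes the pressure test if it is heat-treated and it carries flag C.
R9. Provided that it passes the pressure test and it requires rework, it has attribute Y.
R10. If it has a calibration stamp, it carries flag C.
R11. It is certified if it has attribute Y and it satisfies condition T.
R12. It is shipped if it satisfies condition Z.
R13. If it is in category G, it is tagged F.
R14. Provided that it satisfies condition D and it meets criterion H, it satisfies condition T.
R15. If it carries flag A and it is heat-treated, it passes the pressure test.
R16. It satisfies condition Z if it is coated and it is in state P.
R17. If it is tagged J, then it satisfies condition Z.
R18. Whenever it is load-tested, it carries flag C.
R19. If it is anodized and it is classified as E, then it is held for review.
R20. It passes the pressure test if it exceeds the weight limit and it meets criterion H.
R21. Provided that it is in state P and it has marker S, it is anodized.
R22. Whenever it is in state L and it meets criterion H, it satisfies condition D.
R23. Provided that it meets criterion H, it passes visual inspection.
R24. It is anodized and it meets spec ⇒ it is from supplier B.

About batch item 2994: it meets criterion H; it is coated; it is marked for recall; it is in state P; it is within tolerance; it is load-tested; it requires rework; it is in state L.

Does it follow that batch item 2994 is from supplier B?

By R16 (it is coated, it is in state P): it satisfies condition Z.
By R18 (it is load-tested): it carries flag C.
By R22 (it is in state L, it meets criterion H): it satisfies condition D.
By R2 (it satisfies condition Z, it requires rework): it is heat-treated.
By R8 (it is heat-treated, it carries flag C): it passes the pressure test.
By R9 (it passes the pressure test, it requires rework): it has attribute Y.
By R14 (it satisfies condition D, it meets criterion H): it satisfies condition T.
By R6 (it has attribute Y, it is in state L): it is anodized.
By R7 (it is anodized, it meets criterion H): it is in category G.
By R1 (it is in category G, it satisfies condition T): it carries flag B.
By R3 (it carries flag B): it is from supplier B.

Yes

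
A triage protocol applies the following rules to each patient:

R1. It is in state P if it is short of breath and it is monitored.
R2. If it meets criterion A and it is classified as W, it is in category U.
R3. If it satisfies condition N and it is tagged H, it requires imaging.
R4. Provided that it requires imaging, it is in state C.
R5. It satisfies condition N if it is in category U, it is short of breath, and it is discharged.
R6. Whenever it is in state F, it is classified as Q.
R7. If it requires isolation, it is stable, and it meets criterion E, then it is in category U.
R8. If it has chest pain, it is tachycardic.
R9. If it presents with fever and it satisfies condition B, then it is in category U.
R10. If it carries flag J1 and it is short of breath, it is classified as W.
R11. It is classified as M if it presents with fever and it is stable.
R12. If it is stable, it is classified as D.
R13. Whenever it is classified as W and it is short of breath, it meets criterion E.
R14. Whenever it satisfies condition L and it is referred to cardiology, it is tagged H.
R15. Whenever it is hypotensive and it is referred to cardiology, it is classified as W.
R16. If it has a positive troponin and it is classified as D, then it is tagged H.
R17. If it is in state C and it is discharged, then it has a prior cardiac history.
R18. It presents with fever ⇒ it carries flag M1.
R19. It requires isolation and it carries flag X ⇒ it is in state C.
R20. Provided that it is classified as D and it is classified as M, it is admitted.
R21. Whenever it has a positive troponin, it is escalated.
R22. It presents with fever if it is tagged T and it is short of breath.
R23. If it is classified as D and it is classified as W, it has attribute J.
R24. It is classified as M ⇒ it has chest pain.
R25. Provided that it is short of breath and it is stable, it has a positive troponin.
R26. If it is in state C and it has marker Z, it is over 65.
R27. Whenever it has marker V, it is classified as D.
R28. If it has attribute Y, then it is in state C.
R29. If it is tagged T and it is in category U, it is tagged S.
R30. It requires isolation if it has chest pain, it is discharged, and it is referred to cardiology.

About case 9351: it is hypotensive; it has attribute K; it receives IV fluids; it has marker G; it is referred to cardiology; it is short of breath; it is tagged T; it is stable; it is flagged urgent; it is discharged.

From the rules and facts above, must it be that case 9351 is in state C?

Yes

By R12 (it is stable): it is classified as D.
By R15 (it is hypotensive, it is referred to cardiology): it is classified as W.
By R22 (it is tagged T, it is short of breath): it presents with fever.
By R25 (it is short of breath, it is stable): it has a positive troponin.
By R11 (it presents with fever, it is stable): it is classified as M.
By R13 (it is classified as W, it is short of breath): it meets criterion E.
By R16 (it has a positive troponin, it is classified as D): it is tagged H.
By R24 (it is classified as M): it has chest pain.
By R30 (it has chest pain, it is discharged, it is referred to cardiology): it requires isolation.
By R7 (it requires isolation, it is stable, it meets criterion E): it is in category U.
By R5 (it is in category U, it is short of breath, it is discharged): it satisfies condition N.
By R3 (it satisfies condition N, it is tagged H): it requires imaging.
By R4 (it requires imaging): it is in state C.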